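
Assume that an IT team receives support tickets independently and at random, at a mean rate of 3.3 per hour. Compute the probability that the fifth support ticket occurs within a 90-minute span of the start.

0.5507

Over the interval, μ = 3.3 × 1.5 = 4.95 (a 90-minute span = 1.5 hours).
The fifth arrival falls in the interval iff at least 5 events occur there: P(S_5 ≤ t) = P(N ≥ 5) = 1 − P(N ≤ 4) ≈ 0.5507.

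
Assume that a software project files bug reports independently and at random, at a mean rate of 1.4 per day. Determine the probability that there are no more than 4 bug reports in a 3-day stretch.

0.5898

Over the interval, μ = 1.4 × 3 = 4.2 (a 3-day stretch = 3 days).
P(N ≤ 4) = Σ_{j=0}^{4} e^(−μ) μ^j/j! ≈ 0.5898.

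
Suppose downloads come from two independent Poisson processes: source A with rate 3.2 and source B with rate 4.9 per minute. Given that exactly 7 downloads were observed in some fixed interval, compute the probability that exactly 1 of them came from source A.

0.1355

Given the total, each event is independently from source A with probability p = λ_A/(λ_A+λ_B) = 3.2/8.1 ≈ 0.3951.
So K ~ Binomial(7, 3.2/8.1): P(K = 1) = C(7,1) · (3.2/8.1)^1 · (4.9/8.1)^6 ≈ 0.1355.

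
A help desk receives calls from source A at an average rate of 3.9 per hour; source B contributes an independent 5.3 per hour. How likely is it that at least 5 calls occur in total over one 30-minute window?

0.4868

Independent Poisson processes superpose: combined rate λ = 3.9 + 5.3 = 9.2 per hour.
Over the interval, μ = 9.2 × 0.5 = 4.6 (a 30-minute window = 0.5 hours).
P(N ≥ 5) = 1 − P(N ≤ 4) ≈ 0.4868.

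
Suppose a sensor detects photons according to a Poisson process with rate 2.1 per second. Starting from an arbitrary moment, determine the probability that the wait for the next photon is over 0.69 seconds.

0.2348

The wait for the next event is exponential with rate λ = 2.1 per second.
P(T > 0.69) = e^(−λt) = e^(−2.1 × 0.69) = e^(−1.449) ≈ 0.2348.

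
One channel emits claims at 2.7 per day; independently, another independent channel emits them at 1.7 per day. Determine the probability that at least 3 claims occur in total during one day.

Independent Poisson processes superpose: combined rate λ = 2.7 + 1.7 = 4.4 per day.
So μ = 4.4.
P(N ≥ 3) = 1 − P(N ≤ 2) ≈ 0.8149.

0.8149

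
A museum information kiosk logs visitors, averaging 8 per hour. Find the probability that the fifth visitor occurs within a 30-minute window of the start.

0.3712

Over the interval, μ = 8 × 0.5 = 4 (a 30-minute window = 0.5 hours).
The fifth arrival falls in the interval iff at least 5 events occur there: P(S_5 ≤ t) = P(N ≥ 5) = 1 − P(N ≤ 4) ≈ 0.3712.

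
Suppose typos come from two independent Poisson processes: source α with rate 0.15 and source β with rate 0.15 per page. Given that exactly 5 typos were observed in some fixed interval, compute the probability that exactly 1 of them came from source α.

Given the total, each event is independently from source α with probability p = λ_α/(λ_α+λ_β) = 0.15/0.3 = 0.5000.
So K ~ Binomial(5, 0.15/0.3): P(K = 1) = C(5,1) · (0.15/0.3)^1 · (0.15/0.3)^4 ≈ 0.1562.

0.1562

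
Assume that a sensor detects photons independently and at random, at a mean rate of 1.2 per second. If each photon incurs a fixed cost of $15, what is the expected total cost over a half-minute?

E[N] = 1.2 × 30 = 36 (a half-minute = 30 seconds); E[cost] = 36 × $15 = $540.

$540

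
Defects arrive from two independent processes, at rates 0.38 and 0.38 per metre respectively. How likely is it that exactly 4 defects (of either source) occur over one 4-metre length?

Independent Poisson processes superpose: combined rate λ = 0.38 + 0.38 = 0.76 per metre.
Over the interval, μ = 0.76 × 4 = 3.04 (a 4-metre length = 4 metres).
P(N = 4) = e^(−3.04) · 3.04^4/4! ≈ 0.1702.

0.1702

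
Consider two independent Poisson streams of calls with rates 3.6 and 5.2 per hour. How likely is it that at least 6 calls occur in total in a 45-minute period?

Independent Poisson processes superpose: combined rate λ = 3.6 + 5.2 = 8.8 per hour.
Over the interval, μ = 8.8 × 0.75 = 6.6 (a 45-minute period = 0.75 hours).
P(N ≥ 6) = 1 − P(N ≤ 5) ≈ 0.6453.

0.6453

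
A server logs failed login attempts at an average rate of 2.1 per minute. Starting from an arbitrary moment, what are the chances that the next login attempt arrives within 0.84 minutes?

Inter-arrival times are exponential with rate λ = 2.1 per minute.
P(T ≤ 0.84) = 1 − e^(−λt) = 1 − e^(−2.1 × 0.84) = 1 − e^(−1.764) ≈ 0.8286.

0.8286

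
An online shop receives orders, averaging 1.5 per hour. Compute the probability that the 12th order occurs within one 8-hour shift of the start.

Over the interval, μ = 1.5 × 8 = 12 (an 8-hour shift = 8 hours).
The 12th arrival falls in the interval iff at least 12 events occur there: P(S_12 ≤ t) = P(N ≥ 12) = 1 − P(N ≤ 11) ≈ 0.5384.

0.5384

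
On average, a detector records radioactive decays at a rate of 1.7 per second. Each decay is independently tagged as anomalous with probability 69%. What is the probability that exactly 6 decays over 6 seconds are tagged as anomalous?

0.1482

Thinning: the decays that are tagged as anomalous themselves form a Poisson process with rate 0.69 × 1.7 = 1.173 per second.
Over the interval, μ = 1.173 × 6 = 7.038 (6 seconds).
P(N = 6) = e^(−7.038) · 7.038^6/6! ≈ 0.1482.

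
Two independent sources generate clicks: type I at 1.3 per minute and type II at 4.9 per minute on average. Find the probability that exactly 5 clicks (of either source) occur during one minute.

0.1549

Independent Poisson processes superpose: combined rate λ = 1.3 + 4.9 = 6.2 per minute.
So μ = 6.2.
P(N = 5) = e^(−6.2) · 6.2^5/5! ≈ 0.1549.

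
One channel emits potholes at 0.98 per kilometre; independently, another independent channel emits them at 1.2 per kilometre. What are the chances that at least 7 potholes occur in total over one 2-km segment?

0.1514

Independent Poisson processes superpose: combined rate λ = 0.98 + 1.2 = 2.18 per kilometre.
Over the interval, μ = 2.18 × 2 = 4.36 (a 2-km segment = 2 kilometres).
P(N ≥ 7) = 1 − P(N ≤ 6) ≈ 0.1514.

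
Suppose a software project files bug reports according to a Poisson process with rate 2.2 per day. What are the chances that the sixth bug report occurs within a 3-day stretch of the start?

Over the interval, μ = 2.2 × 3 = 6.6 (a 3-day stretch = 3 days).
The sixth arrival falls in the interval iff at least 6 events occur there: P(S_6 ≤ t) = P(N ≥ 6) = 1 − P(N ≤ 5) ≈ 0.6453.

0.6453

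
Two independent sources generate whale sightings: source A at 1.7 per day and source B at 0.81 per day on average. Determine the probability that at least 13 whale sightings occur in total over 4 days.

Independent Poisson processes superpose: combined rate λ = 1.7 + 0.81 = 2.51 per day.
Over the interval, μ = 2.51 × 4 = 10.04 (4 days).
P(N ≥ 13) = 1 − P(N ≤ 12) ≈ 0.2122.

0.2122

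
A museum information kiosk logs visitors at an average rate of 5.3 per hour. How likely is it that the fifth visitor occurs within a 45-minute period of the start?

0.3663

Over the interval, μ = 5.3 × 0.75 = 3.975 (a 45-minute period = 0.75 hours).
The fifth arrival falls in the interval iff at least 5 events occur there: P(S_5 ≤ t) = P(N ≥ 5) = 1 − P(N ≤ 4) ≈ 0.3663.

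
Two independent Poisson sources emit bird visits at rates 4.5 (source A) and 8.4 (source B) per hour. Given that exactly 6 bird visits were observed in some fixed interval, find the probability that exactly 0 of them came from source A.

0.0762

Given the total, each event is independently from source A with probability p = λ_A/(λ_A+λ_B) = 4.5/12.9 ≈ 0.3488.
So K ~ Binomial(6, 4.5/12.9): P(K = 0) = C(6,0) · (4.5/12.9)^0 · (8.4/12.9)^6 ≈ 0.0762.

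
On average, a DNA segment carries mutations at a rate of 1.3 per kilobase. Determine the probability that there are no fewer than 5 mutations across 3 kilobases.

0.3516

Over the interval, μ = 1.3 × 3 = 3.9 (3 kilobases).
P(N ≥ 5) = 1 − P(N ≤ 4) = 1 − Σ_{j=0}^{4} e^(−μ) μ^j/j! ≈ 0.3516.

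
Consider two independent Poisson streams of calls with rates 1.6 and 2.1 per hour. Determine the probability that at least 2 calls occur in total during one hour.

0.8838

Independent Poisson processes superpose: combined rate λ = 1.6 + 2.1 = 3.7 per hour.
So μ = 3.7.
P(N ≥ 2) = 1 − P(N ≤ 1) ≈ 0.8838.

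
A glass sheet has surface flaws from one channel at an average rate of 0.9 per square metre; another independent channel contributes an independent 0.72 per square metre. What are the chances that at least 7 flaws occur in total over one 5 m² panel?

Independent Poisson processes superpose: combined rate λ = 0.9 + 0.72 = 1.62 per square metre.
Over the interval, μ = 1.62 × 5 = 8.1 (a 5 m² panel = 5 square metres).
P(N ≥ 7) = 1 − P(N ≤ 6) ≈ 0.6987.

0.6987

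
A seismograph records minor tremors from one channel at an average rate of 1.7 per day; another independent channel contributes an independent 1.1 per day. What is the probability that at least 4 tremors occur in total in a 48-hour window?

0.8094

Independent Poisson processes superpose: combined rate λ = 1.7 + 1.1 = 2.8 per day.
Over the interval, μ = 2.8 × 2 = 5.6 (a 48-hour window = 2 days).
P(N ≥ 4) = 1 − P(N ≤ 3) ≈ 0.8094.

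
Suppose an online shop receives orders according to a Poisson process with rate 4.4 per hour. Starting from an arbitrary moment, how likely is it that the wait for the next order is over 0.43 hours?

0.1508

The wait for the next event is exponential with rate λ = 4.4 per hour.
P(T > 0.43) = e^(−λt) = e^(−4.4 × 0.43) = e^(−1.892) ≈ 0.1508.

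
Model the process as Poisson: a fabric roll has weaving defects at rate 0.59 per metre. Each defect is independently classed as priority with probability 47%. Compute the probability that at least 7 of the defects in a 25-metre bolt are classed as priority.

0.5402

Thinning: the defects that are classed as priority themselves form a Poisson process with rate 0.47 × 0.59 = 0.2773 per metre.
Over the interval, μ = 0.2773 × 25 = 6.9325 (a 25-metre bolt = 25 metres).
P(N ≥ 7) = 1 − P(N ≤ 6) ≈ 0.5402.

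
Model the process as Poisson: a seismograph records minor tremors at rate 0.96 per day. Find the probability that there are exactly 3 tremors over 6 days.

0.1004

Over the interval, μ = 0.96 × 6 = 5.76 (6 days).
P(N = 3) = e^(−μ) μ^3/3! = e^(−5.76) · 5.76^3/6 ≈ 0.1004.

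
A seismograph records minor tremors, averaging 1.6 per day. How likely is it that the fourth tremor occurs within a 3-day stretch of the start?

0.7058

Over the interval, μ = 1.6 × 3 = 4.8 (a 3-day stretch = 3 days).
The fourth arrival falls in the interval iff at least 4 events occur there: P(S_4 ≤ t) = P(N ≥ 4) = 1 − P(N ≤ 3) ≈ 0.7058.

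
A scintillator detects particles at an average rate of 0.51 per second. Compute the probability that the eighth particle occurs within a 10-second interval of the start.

Over the interval, μ = 0.51 × 10 = 5.1 (a 10-second interval = 10 seconds).
The eighth arrival falls in the interval iff at least 8 events occur there: P(S_8 ≤ t) = P(N ≥ 8) = 1 − P(N ≤ 7) ≈ 0.1440.

0.1440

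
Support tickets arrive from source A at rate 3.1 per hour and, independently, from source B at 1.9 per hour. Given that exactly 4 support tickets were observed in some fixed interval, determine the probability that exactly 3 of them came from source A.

0.3623

Given the total, each event is independently from source A with probability p = λ_A/(λ_A+λ_B) = 3.1/5 = 0.6200.
So K ~ Binomial(4, 3.1/5): P(K = 3) = C(4,3) · (3.1/5)^3 · (1.9/5)^1 ≈ 0.3623.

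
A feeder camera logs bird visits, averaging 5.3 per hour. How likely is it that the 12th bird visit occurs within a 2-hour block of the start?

0.3731

Over the interval, μ = 5.3 × 2 = 10.6 (a 2-hour block = 2 hours).
The 12th arrival falls in the interval iff at least 12 events occur there: P(S_12 ≤ t) = P(N ≥ 12) = 1 − P(N ≤ 11) ≈ 0.3731.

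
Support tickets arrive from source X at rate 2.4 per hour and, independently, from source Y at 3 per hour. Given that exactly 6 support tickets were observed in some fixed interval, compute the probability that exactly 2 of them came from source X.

Given the total, each event is independently from source X with probability p = λ_X/(λ_X+λ_Y) = 2.4/5.4 ≈ 0.4444.
So K ~ Binomial(6, 2.4/5.4): P(K = 2) = C(6,2) · (2.4/5.4)^2 · (3/5.4)^4 ≈ 0.2823.

0.2823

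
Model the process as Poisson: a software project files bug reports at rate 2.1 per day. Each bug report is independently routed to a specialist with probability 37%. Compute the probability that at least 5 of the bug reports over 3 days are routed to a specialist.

0.0874

Thinning: the bug reports that are routed to a specialist themselves form a Poisson process with rate 0.37 × 2.1 = 0.777 per day.
Over the interval, μ = 0.777 × 3 = 2.331 (3 days).
P(N ≥ 5) = 1 − P(N ≤ 4) ≈ 0.0874.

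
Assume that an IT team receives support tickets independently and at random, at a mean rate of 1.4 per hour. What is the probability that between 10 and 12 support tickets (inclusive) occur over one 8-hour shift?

0.3474

Over the interval, μ = 1.4 × 8 = 11.2 (an 8-hour shift = 8 hours).
P(10 ≤ N ≤ 12) = Σ_{j=10}^{12} e^(−11.2) · 11.2^j/j! ≈ 0.3474.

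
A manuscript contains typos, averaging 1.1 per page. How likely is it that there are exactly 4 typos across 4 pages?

0.1917

Over the interval, μ = 1.1 × 4 = 4.4 (4 pages).
P(N = 4) = e^(−μ) μ^4/4! = e^(−4.4) · 4.4^4/24 ≈ 0.1917.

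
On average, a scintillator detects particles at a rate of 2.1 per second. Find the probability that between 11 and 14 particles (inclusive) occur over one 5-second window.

0.3671

Over the interval, μ = 2.1 × 5 = 10.5 (a 5-second window = 5 seconds).
P(11 ≤ N ≤ 14) = Σ_{j=11}^{14} e^(−10.5) · 10.5^j/j! ≈ 0.3671.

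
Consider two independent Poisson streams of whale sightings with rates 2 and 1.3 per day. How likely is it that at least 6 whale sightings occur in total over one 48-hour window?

Independent Poisson processes superpose: combined rate λ = 2 + 1.3 = 3.3 per day.
Over the interval, μ = 3.3 × 2 = 6.6 (a 48-hour window = 2 days).
P(N ≥ 6) = 1 − P(N ≤ 5) ≈ 0.6453.

0.6453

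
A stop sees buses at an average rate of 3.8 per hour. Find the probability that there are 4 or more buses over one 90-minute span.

0.8200

Over the interval, μ = 3.8 × 1.5 = 5.7 (a 90-minute span = 1.5 hours).
P(N ≥ 4) = 1 − P(N ≤ 3) = 1 − Σ_{j=0}^{3} e^(−μ) μ^j/j! ≈ 0.8200.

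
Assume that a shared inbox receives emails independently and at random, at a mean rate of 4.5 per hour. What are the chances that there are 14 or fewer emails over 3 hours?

0.6233

Over the interval, μ = 4.5 × 3 = 13.5 (3 hours).
P(N ≤ 14) = Σ_{j=0}^{14} e^(−μ) μ^j/j! ≈ 0.6233.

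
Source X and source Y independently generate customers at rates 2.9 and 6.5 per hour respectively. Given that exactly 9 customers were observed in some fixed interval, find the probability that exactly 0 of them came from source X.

Given the total, each event is independently from source X with probability p = λ_X/(λ_X+λ_Y) = 2.9/9.4 ≈ 0.3085.
So K ~ Binomial(9, 2.9/9.4): P(K = 0) = C(9,0) · (2.9/9.4)^0 · (6.5/9.4)^9 ≈ 0.0361.

0.0361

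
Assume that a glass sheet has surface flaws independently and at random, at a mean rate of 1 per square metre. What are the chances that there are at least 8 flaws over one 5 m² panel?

0.1334

Over the interval, μ = 1 × 5 = 5 (a 5 m² panel = 5 square metres).
P(N ≥ 8) = 1 − P(N ≤ 7) = 1 − Σ_{j=0}^{7} e^(−μ) μ^j/j! ≈ 0.1334.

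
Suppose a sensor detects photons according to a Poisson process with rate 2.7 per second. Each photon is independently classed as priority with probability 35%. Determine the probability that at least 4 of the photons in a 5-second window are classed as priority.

Thinning: the photons that are classed as priority themselves form a Poisson process with rate 0.35 × 2.7 = 0.945 per second.
Over the interval, μ = 0.945 × 5 = 4.725 (a 5-second window = 5 seconds).
P(N ≥ 4) = 1 − P(N ≤ 3) ≈ 0.6942.

0.6942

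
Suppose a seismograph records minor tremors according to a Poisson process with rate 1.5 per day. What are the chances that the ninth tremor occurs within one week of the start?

Over the interval, μ = 1.5 × 7 = 10.5 (a week = 7 days).
The ninth arrival falls in the interval iff at least 9 events occur there: P(S_9 ≤ t) = P(N ≥ 9) = 1 − P(N ≤ 8) ≈ 0.7206.

0.7206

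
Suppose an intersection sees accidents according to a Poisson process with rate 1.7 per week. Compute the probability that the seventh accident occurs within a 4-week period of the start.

Over the interval, μ = 1.7 × 4 = 6.8 (a 4-week period = 4 weeks).
The seventh arrival falls in the interval iff at least 7 events occur there: P(S_7 ≤ t) = P(N ≥ 7) = 1 − P(N ≤ 6) ≈ 0.5201.

0.5201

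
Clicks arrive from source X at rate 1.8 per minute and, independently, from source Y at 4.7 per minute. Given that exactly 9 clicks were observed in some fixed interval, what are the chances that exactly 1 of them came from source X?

Given the total, each event is independently from source X with probability p = λ_X/(λ_X+λ_Y) = 1.8/6.5 ≈ 0.2769.
So K ~ Binomial(9, 1.8/6.5): P(K = 1) = C(9,1) · (1.8/6.5)^1 · (4.7/6.5)^8 ≈ 0.1862.

0.1862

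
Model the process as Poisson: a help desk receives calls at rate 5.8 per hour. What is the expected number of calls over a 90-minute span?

E[N] = λt = 5.8 × 1.5 = 8.7 (a 90-minute span = 1.5 hours).

8.7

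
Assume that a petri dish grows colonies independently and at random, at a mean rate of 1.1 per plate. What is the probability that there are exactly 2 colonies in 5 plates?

Over the interval, μ = 1.1 × 5 = 5.5 (5 plates).
P(N = 2) = e^(−μ) μ^2/2! = e^(−5.5) · 5.5^2/2 ≈ 0.0618.

0.0618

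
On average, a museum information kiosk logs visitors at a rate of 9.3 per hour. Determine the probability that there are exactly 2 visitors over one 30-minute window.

Over the interval, μ = 9.3 × 0.5 = 4.65 (a 30-minute window = 0.5 hours).
P(N = 2) = e^(−μ) μ^2/2! = e^(−4.65) · 4.65^2/2 ≈ 0.1034.

0.1034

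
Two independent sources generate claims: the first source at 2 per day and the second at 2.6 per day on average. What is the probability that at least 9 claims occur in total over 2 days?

Independent Poisson processes superpose: combined rate λ = 2 + 2.6 = 4.6 per day.
Over the interval, μ = 4.6 × 2 = 9.2 (2 days).
P(N ≥ 9) = 1 − P(N ≤ 8) ≈ 0.5704.

0.5704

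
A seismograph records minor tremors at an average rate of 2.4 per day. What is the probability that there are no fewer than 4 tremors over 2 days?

Over the interval, μ = 2.4 × 2 = 4.8 (2 days).
P(N ≥ 4) = 1 − P(N ≤ 3) = 1 − Σ_{j=0}^{3} e^(−μ) μ^j/j! ≈ 0.7058.

0.7058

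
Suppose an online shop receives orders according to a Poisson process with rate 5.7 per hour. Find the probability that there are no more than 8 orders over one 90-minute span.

Over the interval, μ = 5.7 × 1.5 = 8.55 (a 90-minute span = 1.5 hours).
P(N ≤ 8) = Σ_{j=0}^{8} e^(−μ) μ^j/j! ≈ 0.5162.

0.5162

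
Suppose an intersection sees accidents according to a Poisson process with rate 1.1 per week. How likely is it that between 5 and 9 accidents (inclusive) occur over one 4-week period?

0.4339

Over the interval, μ = 1.1 × 4 = 4.4 (a 4-week period = 4 weeks).
P(5 ≤ N ≤ 9) = Σ_{j=5}^{9} e^(−4.4) · 4.4^j/j! ≈ 0.4339.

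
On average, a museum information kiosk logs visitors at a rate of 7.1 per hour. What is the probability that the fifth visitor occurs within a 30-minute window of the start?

0.2840

Over the interval, μ = 7.1 × 0.5 = 3.55 (a 30-minute window = 0.5 hours).
The fifth arrival falls in the interval iff at least 5 events occur there: P(S_5 ≤ t) = P(N ≥ 5) = 1 − P(N ≤ 4) ≈ 0.2840.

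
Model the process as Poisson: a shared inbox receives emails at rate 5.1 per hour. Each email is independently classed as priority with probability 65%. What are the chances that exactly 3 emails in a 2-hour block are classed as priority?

Thinning: the emails that are classed as priority themselves form a Poisson process with rate 0.65 × 5.1 = 3.315 per hour.
Over the interval, μ = 3.315 × 2 = 6.63 (a 2-hour block = 2 hours).
P(N = 3) = e^(−6.63) · 6.63^3/3! ≈ 0.0641.

0.0641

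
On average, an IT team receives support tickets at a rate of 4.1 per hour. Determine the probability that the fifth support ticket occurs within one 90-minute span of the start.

Over the interval, μ = 4.1 × 1.5 = 6.15 (a 90-minute span = 1.5 hours).
The fifth arrival falls in the interval iff at least 5 events occur there: P(S_5 ≤ t) = P(N ≥ 5) = 1 − P(N ≤ 4) ≈ 0.7345.

0.7345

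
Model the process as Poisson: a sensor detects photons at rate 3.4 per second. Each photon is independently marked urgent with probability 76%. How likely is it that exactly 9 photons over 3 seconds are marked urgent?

Thinning: the photons that are marked urgent themselves form a Poisson process with rate 0.76 × 3.4 = 2.584 per second.
Over the interval, μ = 2.584 × 3 = 7.752 (3 seconds).
P(N = 9) = e^(−7.752) · 7.752^9/9! ≈ 0.1198.

0.1198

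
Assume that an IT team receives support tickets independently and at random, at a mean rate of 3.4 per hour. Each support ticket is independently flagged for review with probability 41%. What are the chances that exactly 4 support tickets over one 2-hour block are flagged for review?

Thinning: the support tickets that are flagged for review themselves form a Poisson process with rate 0.41 × 3.4 = 1.394 per hour.
Over the interval, μ = 1.394 × 2 = 2.788 (a 2-hour block = 2 hours).
P(N = 4) = e^(−2.788) · 2.788^4/4! ≈ 0.1549.

0.1549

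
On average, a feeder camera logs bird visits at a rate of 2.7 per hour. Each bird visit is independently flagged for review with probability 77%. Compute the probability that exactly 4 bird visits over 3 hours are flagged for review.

0.1233

Thinning: the bird visits that are flagged for review themselves form a Poisson process with rate 0.77 × 2.7 = 2.079 per hour.
Over the interval, μ = 2.079 × 3 = 6.237 (3 hours).
P(N = 4) = e^(−6.237) · 6.237^4/4! ≈ 0.1233.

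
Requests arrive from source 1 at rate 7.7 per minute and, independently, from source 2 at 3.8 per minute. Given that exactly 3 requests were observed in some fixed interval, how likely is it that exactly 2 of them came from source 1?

0.4444

Given the total, each event is independently from source 1 with probability p = λ_1/(λ_1+λ_2) = 7.7/11.5 ≈ 0.6696.
So K ~ Binomial(3, 7.7/11.5): P(K = 2) = C(3,2) · (7.7/11.5)^2 · (3.8/11.5)^1 ≈ 0.4444.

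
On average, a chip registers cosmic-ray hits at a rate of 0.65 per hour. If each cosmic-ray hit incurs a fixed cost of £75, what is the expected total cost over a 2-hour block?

E[N] = 0.65 × 2 = 1.3 (a 2-hour block = 2 hours); E[cost] = 1.3 × £75 = £97.5.

£97.5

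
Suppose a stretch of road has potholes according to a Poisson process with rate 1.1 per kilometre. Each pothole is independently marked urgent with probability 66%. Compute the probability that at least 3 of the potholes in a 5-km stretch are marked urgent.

Thinning: the potholes that are marked urgent themselves form a Poisson process with rate 0.66 × 1.1 = 0.726 per kilometre.
Over the interval, μ = 0.726 × 5 = 3.63 (a 5-km stretch = 5 kilometres).
P(N ≥ 3) = 1 − P(N ≤ 2) ≈ 0.7025.

0.7025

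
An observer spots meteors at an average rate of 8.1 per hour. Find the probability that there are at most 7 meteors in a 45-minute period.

0.7336

Over the interval, μ = 8.1 × 0.75 = 6.075 (a 45-minute period = 0.75 hours).
P(N ≤ 7) = Σ_{j=0}^{7} e^(−μ) μ^j/j! ≈ 0.7336.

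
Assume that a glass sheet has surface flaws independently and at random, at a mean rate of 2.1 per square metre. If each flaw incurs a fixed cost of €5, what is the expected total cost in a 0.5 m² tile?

E[N] = 2.1 × 0.5 = 1.05 (a 0.5 m² tile = 0.5 square metres); E[cost] = 1.05 × €5 = €5.25.

€5.25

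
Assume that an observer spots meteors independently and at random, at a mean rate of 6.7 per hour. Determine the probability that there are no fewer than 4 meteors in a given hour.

0.9012

With mean μ = 6.7 per hour,
P(N ≥ 4) = 1 − P(N ≤ 3) = 1 − Σ_{j=0}^{3} e^(−μ) μ^j/j! ≈ 0.9012.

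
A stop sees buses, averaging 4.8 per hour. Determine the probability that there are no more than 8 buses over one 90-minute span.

Over the interval, μ = 4.8 × 1.5 = 7.2 (a 90-minute span = 1.5 hours).
P(N ≤ 8) = Σ_{j=0}^{8} e^(−μ) μ^j/j! ≈ 0.7027.

0.7027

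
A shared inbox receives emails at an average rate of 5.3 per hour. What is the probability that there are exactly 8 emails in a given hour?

With mean μ = 5.3 per hour,
P(N = 8) = e^(−μ) μ^8/8! = e^(−5.3) · 5.3^8/40320 ≈ 0.0771.

0.0771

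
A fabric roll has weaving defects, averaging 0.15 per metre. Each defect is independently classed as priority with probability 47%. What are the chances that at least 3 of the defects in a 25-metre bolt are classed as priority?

Thinning: the defects that are classed as priority themselves form a Poisson process with rate 0.47 × 0.15 = 0.0705 per metre.
Over the interval, μ = 0.0705 × 25 = 1.7625 (a 25-metre bolt = 25 metres).
P(N ≥ 3) = 1 − P(N ≤ 2) ≈ 0.2594.

0.2594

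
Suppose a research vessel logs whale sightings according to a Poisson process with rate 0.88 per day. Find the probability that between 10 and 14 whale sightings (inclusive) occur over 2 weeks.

0.5268

Over the interval, μ = 0.88 × 14 = 12.32 (2 weeks = 14 days).
P(10 ≤ N ≤ 14) = Σ_{j=10}^{14} e^(−12.32) · 12.32^j/j! ≈ 0.5268.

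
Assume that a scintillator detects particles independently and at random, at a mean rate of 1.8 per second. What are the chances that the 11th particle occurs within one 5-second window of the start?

0.2940

Over the interval, μ = 1.8 × 5 = 9 (a 5-second window = 5 seconds).
The 11th arrival falls in the interval iff at least 11 events occur there: P(S_11 ≤ t) = P(N ≥ 11) = 1 − P(N ≤ 10) ≈ 0.2940.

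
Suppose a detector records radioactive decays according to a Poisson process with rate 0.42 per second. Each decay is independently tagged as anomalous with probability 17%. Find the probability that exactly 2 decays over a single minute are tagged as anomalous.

0.1265

Thinning: the decays that are tagged as anomalous themselves form a Poisson process with rate 0.17 × 0.42 = 0.0714 per second.
Over the interval, μ = 0.0714 × 60 = 4.284 (a minute = 60 seconds).
P(N = 2) = e^(−4.284) · 4.284^2/2! ≈ 0.1265.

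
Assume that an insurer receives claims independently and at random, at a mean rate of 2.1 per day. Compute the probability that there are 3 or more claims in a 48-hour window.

0.7898

Over the interval, μ = 2.1 × 2 = 4.2 (a 48-hour window = 2 days).
P(N ≥ 3) = 1 − P(N ≤ 2) = 1 − Σ_{j=0}^{2} e^(−μ) μ^j/j! ≈ 0.7898.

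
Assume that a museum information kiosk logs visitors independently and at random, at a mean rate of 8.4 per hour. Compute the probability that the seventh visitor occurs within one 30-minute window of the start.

0.1325

Over the interval, μ = 8.4 × 0.5 = 4.2 (a 30-minute window = 0.5 hours).
The seventh arrival falls in the interval iff at least 7 events occur there: P(S_7 ≤ t) = P(N ≥ 7) = 1 − P(N ≤ 6) ≈ 0.1325.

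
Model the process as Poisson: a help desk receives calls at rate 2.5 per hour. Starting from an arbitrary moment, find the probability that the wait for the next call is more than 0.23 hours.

0.5627

The wait for the next event is exponential with rate λ = 2.5 per hour.
P(T > 0.23) = e^(−λt) = e^(−2.5 × 0.23) = e^(−0.575) ≈ 0.5627.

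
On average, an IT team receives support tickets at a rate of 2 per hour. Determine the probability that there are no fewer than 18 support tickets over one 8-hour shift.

Over the interval, μ = 2 × 8 = 16 (an 8-hour shift = 8 hours).
P(N ≥ 18) = 1 − P(N ≤ 17) = 1 − Σ_{j=0}^{17} e^(−μ) μ^j/j! ≈ 0.3407.

0.3407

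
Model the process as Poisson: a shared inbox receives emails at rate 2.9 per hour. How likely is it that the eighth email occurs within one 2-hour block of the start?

Over the interval, μ = 2.9 × 2 = 5.8 (a 2-hour block = 2 hours).
The eighth arrival falls in the interval iff at least 8 events occur there: P(S_8 ≤ t) = P(N ≥ 8) = 1 − P(N ≤ 7) ≈ 0.2290.

0.2290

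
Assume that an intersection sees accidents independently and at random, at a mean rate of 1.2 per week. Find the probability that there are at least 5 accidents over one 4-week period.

Over the interval, μ = 1.2 × 4 = 4.8 (a 4-week period = 4 weeks).
P(N ≥ 5) = 1 − P(N ≤ 4) = 1 − Σ_{j=0}^{4} e^(−μ) μ^j/j! ≈ 0.5237.

0.5237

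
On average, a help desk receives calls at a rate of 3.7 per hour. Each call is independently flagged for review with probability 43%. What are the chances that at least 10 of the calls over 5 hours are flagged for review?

Thinning: the calls that are flagged for review themselves form a Poisson process with rate 0.43 × 3.7 = 1.591 per hour.
Over the interval, μ = 1.591 × 5 = 7.955 (5 hours).
P(N ≥ 10) = 1 − P(N ≤ 9) ≈ 0.2778.

0.2778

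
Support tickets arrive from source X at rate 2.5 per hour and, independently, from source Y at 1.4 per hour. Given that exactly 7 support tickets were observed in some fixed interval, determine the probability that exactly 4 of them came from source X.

0.2734

Given the total, each event is independently from source X with probability p = λ_X/(λ_X+λ_Y) = 2.5/3.9 ≈ 0.6410.
So K ~ Binomial(7, 2.5/3.9): P(K = 4) = C(7,4) · (2.5/3.9)^4 · (1.4/3.9)^3 ≈ 0.2734.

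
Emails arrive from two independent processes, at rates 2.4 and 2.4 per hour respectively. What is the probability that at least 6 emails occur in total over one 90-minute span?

0.7241

Independent Poisson processes superpose: combined rate λ = 2.4 + 2.4 = 4.8 per hour.
Over the interval, μ = 4.8 × 1.5 = 7.2 (a 90-minute span = 1.5 hours).
P(N ≥ 6) = 1 − P(N ≤ 5) ≈ 0.7241.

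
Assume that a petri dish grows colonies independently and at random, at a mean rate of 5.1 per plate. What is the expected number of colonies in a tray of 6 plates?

30.6

E[N] = λt = 5.1 × 6 = 30.6 (a tray of 6 plates = 6 plates).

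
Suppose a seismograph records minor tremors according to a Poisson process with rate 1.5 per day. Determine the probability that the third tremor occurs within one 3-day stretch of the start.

Over the interval, μ = 1.5 × 3 = 4.5 (a 3-day stretch = 3 days).
The third arrival falls in the interval iff at least 3 events occur there: P(S_3 ≤ t) = P(N ≥ 3) = 1 − P(N ≤ 2) ≈ 0.8264.

0.8264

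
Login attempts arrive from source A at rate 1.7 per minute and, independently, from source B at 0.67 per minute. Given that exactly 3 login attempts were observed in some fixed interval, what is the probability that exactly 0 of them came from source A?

0.0226

Given the total, each event is independently from source A with probability p = λ_A/(λ_A+λ_B) = 1.7/2.37 ≈ 0.7173.
So K ~ Binomial(3, 1.7/2.37): P(K = 0) = C(3,0) · (1.7/2.37)^0 · (0.67/2.37)^3 ≈ 0.0226.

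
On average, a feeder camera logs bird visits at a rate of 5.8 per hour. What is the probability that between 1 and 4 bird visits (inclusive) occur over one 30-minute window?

Over the interval, μ = 5.8 × 0.5 = 2.9 (a 30-minute window = 0.5 hours).
P(1 ≤ N ≤ 4) = Σ_{j=1}^{4} e^(−2.9) · 2.9^j/j! ≈ 0.7768.

0.7768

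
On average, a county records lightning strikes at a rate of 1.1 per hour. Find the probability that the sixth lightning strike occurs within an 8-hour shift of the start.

0.8716

Over the interval, μ = 1.1 × 8 = 8.8 (an 8-hour shift = 8 hours).
The sixth arrival falls in the interval iff at least 6 events occur there: P(S_6 ≤ t) = P(N ≥ 6) = 1 − P(N ≤ 5) ≈ 0.8716.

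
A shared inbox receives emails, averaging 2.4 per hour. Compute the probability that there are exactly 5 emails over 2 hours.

Over the interval, μ = 2.4 × 2 = 4.8 (2 hours).
P(N = 5) = e^(−μ) μ^5/5! = e^(−4.8) · 4.8^5/120 ≈ 0.1747.

0.1747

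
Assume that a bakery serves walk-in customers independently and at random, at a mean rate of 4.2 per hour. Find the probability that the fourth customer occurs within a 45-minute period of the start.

0.3863

Over the interval, μ = 4.2 × 0.75 = 3.15 (a 45-minute period = 0.75 hours).
The fourth arrival falls in the interval iff at least 4 events occur there: P(S_4 ≤ t) = P(N ≥ 4) = 1 − P(N ≤ 3) ≈ 0.3863.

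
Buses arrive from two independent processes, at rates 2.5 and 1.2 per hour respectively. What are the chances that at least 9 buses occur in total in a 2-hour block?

0.3243

Independent Poisson processes superpose: combined rate λ = 2.5 + 1.2 = 3.7 per hour.
Over the interval, μ = 3.7 × 2 = 7.4 (a 2-hour block = 2 hours).
P(N ≥ 9) = 1 − P(N ≤ 8) ≈ 0.3243.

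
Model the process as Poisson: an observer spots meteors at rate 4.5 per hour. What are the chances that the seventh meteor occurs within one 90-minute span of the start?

Over the interval, μ = 4.5 × 1.5 = 6.75 (a 90-minute span = 1.5 hours).
The seventh arrival falls in the interval iff at least 7 events occur there: P(S_7 ≤ t) = P(N ≥ 7) = 1 − P(N ≤ 6) ≈ 0.5124.

0.5124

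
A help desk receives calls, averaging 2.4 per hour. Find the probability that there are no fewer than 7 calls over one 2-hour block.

Over the interval, μ = 2.4 × 2 = 4.8 (a 2-hour block = 2 hours).
P(N ≥ 7) = 1 − P(N ≤ 6) = 1 − Σ_{j=0}^{6} e^(−μ) μ^j/j! ≈ 0.2092.

0.2092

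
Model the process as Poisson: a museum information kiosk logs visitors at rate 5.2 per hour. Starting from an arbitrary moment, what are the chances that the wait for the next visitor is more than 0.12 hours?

The wait for the next event is exponential with rate λ = 5.2 per hour.
P(T > 0.12) = e^(−λt) = e^(−5.2 × 0.12) = e^(−0.624) ≈ 0.5358.

0.5358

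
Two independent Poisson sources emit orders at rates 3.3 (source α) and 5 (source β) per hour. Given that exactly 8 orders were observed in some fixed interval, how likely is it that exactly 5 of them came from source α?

0.1216

Given the total, each event is independently from source α with probability p = λ_α/(λ_α+λ_β) = 3.3/8.3 ≈ 0.3976.
So K ~ Binomial(8, 3.3/8.3): P(K = 5) = C(8,5) · (3.3/8.3)^5 · (5/8.3)^3 ≈ 0.1216.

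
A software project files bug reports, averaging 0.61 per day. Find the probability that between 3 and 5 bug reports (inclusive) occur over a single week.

Over the interval, μ = 0.61 × 7 = 4.27 (a week = 7 days).
P(3 ≤ N ≤ 5) = Σ_{j=3}^{5} e^(−4.27) · 4.27^j/j! ≈ 0.5405.

0.5405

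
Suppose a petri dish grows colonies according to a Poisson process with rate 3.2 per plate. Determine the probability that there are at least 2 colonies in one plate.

0.8288

With mean μ = 3.2 per plate,
P(N ≥ 2) = 1 − P(N ≤ 1) = 1 − Σ_{j=0}^{1} e^(−μ) μ^j/j! ≈ 0.8288.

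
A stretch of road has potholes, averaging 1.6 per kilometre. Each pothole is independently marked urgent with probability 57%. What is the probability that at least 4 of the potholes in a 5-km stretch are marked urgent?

Thinning: the potholes that are marked urgent themselves form a Poisson process with rate 0.57 × 1.6 = 0.912 per kilometre.
Over the interval, μ = 0.912 × 5 = 4.56 (a 5-km stretch = 5 kilometres).
P(N ≥ 4) = 1 − P(N ≤ 3) ≈ 0.6677.

0.6677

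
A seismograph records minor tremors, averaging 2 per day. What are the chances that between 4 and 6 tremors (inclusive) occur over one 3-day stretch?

Over the interval, μ = 2 × 3 = 6 (a 3-day stretch = 3 days).
P(4 ≤ N ≤ 6) = Σ_{j=4}^{6} e^(−6) · 6^j/j! ≈ 0.4551.

0.4551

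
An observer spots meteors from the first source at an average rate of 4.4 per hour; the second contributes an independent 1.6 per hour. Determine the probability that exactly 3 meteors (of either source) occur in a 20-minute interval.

0.1804

Independent Poisson processes superpose: combined rate λ = 4.4 + 1.6 = 6 per hour.
Over the interval, μ = 6 × 1/3 = 2 (a 20-minute interval = 1/3 hours).
P(N = 3) = e^(−2) · 2^3/3! ≈ 0.1804.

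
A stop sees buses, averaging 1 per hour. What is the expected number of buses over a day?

24

E[N] = λt = 1 × 24 = 24 (a day = 24 hours).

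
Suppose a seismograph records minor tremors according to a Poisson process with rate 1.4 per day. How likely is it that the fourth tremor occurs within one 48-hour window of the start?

Over the interval, μ = 1.4 × 2 = 2.8 (a 48-hour window = 2 days).
The fourth arrival falls in the interval iff at least 4 events occur there: P(S_4 ≤ t) = P(N ≥ 4) = 1 − P(N ≤ 3) ≈ 0.3081.

0.3081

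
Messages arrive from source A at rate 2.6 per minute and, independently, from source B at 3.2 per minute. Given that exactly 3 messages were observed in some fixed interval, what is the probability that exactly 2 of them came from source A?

Given the total, each event is independently from source A with probability p = λ_A/(λ_A+λ_B) = 2.6/5.8 ≈ 0.4483.
So K ~ Binomial(3, 2.6/5.8): P(K = 2) = C(3,2) · (2.6/5.8)^2 · (3.2/5.8)^1 ≈ 0.3326.

0.3326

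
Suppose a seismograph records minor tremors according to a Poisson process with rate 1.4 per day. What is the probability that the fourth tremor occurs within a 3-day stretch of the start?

Over the interval, μ = 1.4 × 3 = 4.2 (a 3-day stretch = 3 days).
The fourth arrival falls in the interval iff at least 4 events occur there: P(S_4 ≤ t) = P(N ≥ 4) = 1 − P(N ≤ 3) ≈ 0.6046.

0.6046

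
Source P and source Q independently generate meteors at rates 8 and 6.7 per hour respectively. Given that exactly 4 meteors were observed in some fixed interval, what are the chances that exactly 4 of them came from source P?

Given the total, each event is independently from source P with probability p = λ_P/(λ_P+λ_Q) = 8/14.7 ≈ 0.5442.
So K ~ Binomial(4, 8/14.7): P(K = 4) = C(4,4) · (8/14.7)^4 · (6.7/14.7)^0 ≈ 0.0877.

0.0877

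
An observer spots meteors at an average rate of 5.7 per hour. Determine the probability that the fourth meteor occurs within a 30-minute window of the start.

0.3192

Over the interval, μ = 5.7 × 0.5 = 2.85 (a 30-minute window = 0.5 hours).
The fourth arrival falls in the interval iff at least 4 events occur there: P(S_4 ≤ t) = P(N ≥ 4) = 1 − P(N ≤ 3) ≈ 0.3192.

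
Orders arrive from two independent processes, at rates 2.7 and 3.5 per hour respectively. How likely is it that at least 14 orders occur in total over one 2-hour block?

0.3613

Independent Poisson processes superpose: combined rate λ = 2.7 + 3.5 = 6.2 per hour.
Over the interval, μ = 6.2 × 2 = 12.4 (a 2-hour block = 2 hours).
P(N ≥ 14) = 1 − P(N ≤ 13) ≈ 0.3613.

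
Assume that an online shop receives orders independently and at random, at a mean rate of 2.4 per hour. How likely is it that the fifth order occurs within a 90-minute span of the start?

0.2936

Over the interval, μ = 2.4 × 1.5 = 3.6 (a 90-minute span = 1.5 hours).
The fifth arrival falls in the interval iff at least 5 events occur there: P(S_5 ≤ t) = P(N ≥ 5) = 1 − P(N ≤ 4) ≈ 0.2936.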